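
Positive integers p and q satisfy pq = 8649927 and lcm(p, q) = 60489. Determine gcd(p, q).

From gcd × lcm = pq: gcd = 8649927 / 60489 = 143.

143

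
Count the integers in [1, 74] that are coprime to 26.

Prime factors of 26: 2, 13. Count integers ≤ 74 divisible by none of them.
By inclusion–exclusion: 74 − ⌊74/2⌋ − ⌊74/13⌋ + ⌊74/26⌋ = 34.

34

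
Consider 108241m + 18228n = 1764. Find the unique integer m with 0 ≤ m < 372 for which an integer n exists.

144

Reduce mod 18228: 108241m ≡ 1764 (mod 18228). With g = gcd(108241, 18228) = 49 dividing 1764, divide through: 2209m ≡ 36 (mod 372).
Since gcd(2209, 372) = 1, m ≡ 36·(2209)⁻¹ ≡ 144 (mod 372). Smallest non-negative: 144.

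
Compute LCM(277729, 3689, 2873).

277729 = 17² · 31²; 3689 = 7 · 17 · 31; 2873 = 13² · 17
lcm takes max exponent of each prime: 7 · 13² · 17² · 31² = 328553407

328553407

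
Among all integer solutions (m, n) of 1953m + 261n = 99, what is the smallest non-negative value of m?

7

Reduce mod 261: 1953m ≡ 99 (mod 261). With g = gcd(1953, 261) = 9 dividing 99, divide through: 217m ≡ 11 (mod 29).
Since gcd(217, 29) = 1, m ≡ 11·(217)⁻¹ ≡ 7 (mod 29). Smallest non-negative: 7.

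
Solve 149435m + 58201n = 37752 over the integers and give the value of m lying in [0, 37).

Reduce mod 58201: 149435m ≡ 37752 (mod 58201). With g = gcd(149435, 58201) = 1573 dividing 37752, divide through: 95m ≡ 24 (mod 37).
Since gcd(95, 37) = 1, m ≡ 24·(95)⁻¹ ≡ 17 (mod 37). Smallest non-negative: 17.

17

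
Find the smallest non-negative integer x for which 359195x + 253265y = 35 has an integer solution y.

gcd(359195, 253265) = 5 (Euclid: 359195 = 1·253265 + 105930; 253265 = 2·105930 + 41405; 105930 = 2·41405 + 23120; 41405 = 1·23120 + 18285; 23120 = 1·18285 + 4835; 18285 = 3·4835 + 3780; 4835 = 1·3780 + 1055; 3780 = 3·1055 + 615; 1055 = 1·615 + 440; 615 = 1·440 + 175; 440 = 2·175 + 90; 175 = 1·90 + 85; 90 = 1·85 + 5; 85 = 17·5 + 0), and 5 | 35.
Extended Euclid: 359195·(2881) + 253265·(-4086) = 5. Scale by 7: x₀ = 20167.
General solution x = x₀ + 50653t; reducing mod 50653 gives x = 20167 (and y = -28602).

20167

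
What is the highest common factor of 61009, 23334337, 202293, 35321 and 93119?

gcd(61009, 23334337): 23334337 = 382·61009 + 28899; 61009 = 2·28899 + 3211; 28899 = 9·3211 + 0 → 3211
gcd(3211, 202293): 202293 = 63·3211 + 0 → 3211
gcd(3211, 35321): 35321 = 11·3211 + 0 → 3211
gcd(3211, 93119): 93119 = 29·3211 + 0 → 3211

3211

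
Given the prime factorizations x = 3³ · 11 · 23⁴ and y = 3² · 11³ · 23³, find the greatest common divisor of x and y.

min exponent per shared prime: 3² · 11 · 23³ = 1204533

1204533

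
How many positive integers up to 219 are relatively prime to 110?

110 = 2·5·11. Inclusion–exclusion on these primes:
219 − ⌊219/2⌋ − ⌊219/5⌋ − ⌊219/11⌋ + ⌊219/10⌋ + ⌊219/22⌋ + ⌊219/55⌋ − ⌊219/110⌋ = 80

80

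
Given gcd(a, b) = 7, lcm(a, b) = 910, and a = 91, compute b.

Using ab = gcd(a,b)·lcm(a,b) = 7·910 = 6370, we get b = 6370/91 = 70.

70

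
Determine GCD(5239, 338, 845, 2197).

gcd(5239, 338): 5239 = 15·338 + 169; 338 = 2·169 + 0 → 169
gcd(169, 845): 845 = 5·169 + 0 → 169
gcd(169, 2197): 2197 = 13·169 + 0 → 169

169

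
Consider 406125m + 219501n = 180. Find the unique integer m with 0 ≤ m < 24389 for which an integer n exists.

23481

Reduce mod 219501: 406125m ≡ 180 (mod 219501). With g = gcd(406125, 219501) = 9 dividing 180, divide through: 45125m ≡ 20 (mod 24389).
Since gcd(45125, 24389) = 1, m ≡ 20·(45125)⁻¹ ≡ 23481 (mod 24389). Smallest non-negative: 23481.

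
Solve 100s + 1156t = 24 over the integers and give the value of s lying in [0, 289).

Euclid: 1156 = 11·100 + 56; 100 = 1·56 + 44; 56 = 1·44 + 12; 44 = 3·12 + 8; 12 = 1·8 + 4; 8 = 2·4 + 0 → gcd = 4; 24 = 4·6.
Back-substitution yields 100·(-104) + 1156·(9) = 4, so one solution is s = -104·6 = -624, t = 9·6 = 54.
Solutions in s differ by 1156/4 = 289; the one in [0, 289) is -624 mod 289 = 243.

243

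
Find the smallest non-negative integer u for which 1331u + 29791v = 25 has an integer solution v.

gcd(1331, 29791) = 1 (Euclid: 29791 = 22·1331 + 509; 1331 = 2·509 + 313; 509 = 1·313 + 196; 313 = 1·196 + 117; 196 = 1·117 + 79; 117 = 1·79 + 38; 79 = 2·38 + 3; 38 = 12·3 + 2; 3 = 1·2 + 1; 2 = 2·1 + 0), and 1 | 25.
Extended Euclid: 1331·(-10184) + 29791·(455) = 1. Scale by 25: u₀ = -254600.
General solution u = u₀ + 29791t; reducing mod 29791 gives u = 13519 (and v = -604).

13519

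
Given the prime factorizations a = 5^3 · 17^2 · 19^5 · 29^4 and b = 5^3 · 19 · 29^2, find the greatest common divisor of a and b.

min exponent per shared prime: 5^3 · 19 · 29^2 = 1997375

1997375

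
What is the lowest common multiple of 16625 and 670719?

16625 = 5³ · 7 · 19; 670719 = 3 · 7 · 19 · 41²
max exponents: 3 · 5³ · 7 · 19 · 41² = 83839875

83839875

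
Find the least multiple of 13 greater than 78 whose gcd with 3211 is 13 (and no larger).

91

Multiples of 13 above 78: 13·7, 13·8, … . Need the cofactor coprime to 3211/13 = 247.
Checking s = 7, 8, … the first with gcd(s, 247) = 1 is s = 7, giving 91.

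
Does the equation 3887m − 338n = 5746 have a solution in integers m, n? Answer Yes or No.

Yes

gcd(3887, 338): 3887 = 11·338 + 169; 338 = 2·169 + 0 → 169
169 divides 5746, so a solution exists.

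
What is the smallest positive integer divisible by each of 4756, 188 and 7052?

4756 = 2² · 29 · 41; 188 = 2² · 47; 7052 = 2² · 41 · 43
lcm takes max exponent of each prime: 2² · 29 · 41 · 43 · 47 = 9611876

9611876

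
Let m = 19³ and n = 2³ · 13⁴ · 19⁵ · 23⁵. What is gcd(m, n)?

6859

min exponent per shared prime: 19³ = 6859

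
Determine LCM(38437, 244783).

38437 = 7 · 17² · 19; 244783 = 7 · 11² · 17²
max exponents: 7 · 11² · 17² · 19 = 4650877

4650877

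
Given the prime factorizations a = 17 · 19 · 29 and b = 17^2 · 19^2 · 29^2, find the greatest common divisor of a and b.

min exponent per shared prime: 17 · 19 · 29 = 9367

9367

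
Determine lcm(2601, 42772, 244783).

326050956

2601 = 3² · 17²; 42772 = 2² · 17² · 37; 244783 = 7 · 11² · 17²
lcm takes max exponent of each prime: 2² · 3² · 7 · 11² · 17² · 37 = 326050956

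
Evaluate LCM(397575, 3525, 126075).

31411208025

397575 = 3³ · 5² · 19 · 31; 3525 = 3 · 5² · 47; 126075 = 3 · 5² · 41²
lcm takes max exponent of each prime: 3³ · 5² · 19 · 31 · 41² · 47 = 31411208025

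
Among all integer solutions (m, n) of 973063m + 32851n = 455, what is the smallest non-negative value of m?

Reduce mod 32851: 973063m ≡ 455 (mod 32851). With g = gcd(973063, 32851) = 91 dividing 455, divide through: 10693m ≡ 5 (mod 361).
Since gcd(10693, 361) = 1, m ≡ 5·(10693)⁻¹ ≡ 108 (mod 361). Smallest non-negative: 108.

108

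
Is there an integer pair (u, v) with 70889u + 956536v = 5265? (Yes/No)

gcd(70889, 956536): 956536 = 13·70889 + 34979; 70889 = 2·34979 + 931; 34979 = 37·931 + 532; 931 = 1·532 + 399; 532 = 1·399 + 133; 399 = 3·133 + 0 → 133
133 does not divide 5265, so a solution does not exist.

No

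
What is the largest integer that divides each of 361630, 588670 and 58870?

gcd(361630, 588670): 588670 = 1·361630 + 227040; 361630 = 1·227040 + 134590; 227040 = 1·134590 + 92450; 134590 = 1·92450 + 42140; 92450 = 2·42140 + 8170; 42140 = 5·8170 + 1290; 8170 = 6·1290 + 430; 1290 = 3·430 + 0 → 430
gcd(430, 58870): 58870 = 136·430 + 390; 430 = 1·390 + 40; 390 = 9·40 + 30; 40 = 1·30 + 10; 30 = 3·10 + 0 → 10

10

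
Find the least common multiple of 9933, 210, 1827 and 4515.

lcm(9933, 210) = 9933·210/gcd = 2085930/21 = 99330
lcm(99330, 1827) = 99330·1827/gcd = 181475910/21 = 8641710
lcm(8641710, 4515) = 8641710·4515/gcd = 39017320650/4515 = 8641710

8641710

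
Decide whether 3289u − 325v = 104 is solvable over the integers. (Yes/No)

Yes

gcd(3289, 325): 3289 = 10·325 + 39; 325 = 8·39 + 13; 39 = 3·13 + 0 → 13
13 divides 104, so a solution exists.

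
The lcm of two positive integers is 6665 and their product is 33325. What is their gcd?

From gcd × lcm = pq: gcd = 33325 / 6665 = 5.

5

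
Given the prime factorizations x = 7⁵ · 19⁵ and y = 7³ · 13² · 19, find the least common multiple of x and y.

max exponent per prime: 7⁵ · 13² · 19⁵ = 7033069505917

7033069505917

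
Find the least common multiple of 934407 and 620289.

gcd first: 934407 = 1·620289 + 314118; 620289 = 1·314118 + 306171; 314118 = 1·306171 + 7947; 306171 = 38·7947 + 4185; 7947 = 1·4185 + 3762; 4185 = 1·3762 + 423; 3762 = 8·423 + 378; 423 = 1·378 + 45; 378 = 8·45 + 18; 45 = 2·18 + 9; 18 = 2·9 + 0 → gcd = 9
lcm = 934407·620289/gcd = 579602383623/9 = 64400264847

64400264847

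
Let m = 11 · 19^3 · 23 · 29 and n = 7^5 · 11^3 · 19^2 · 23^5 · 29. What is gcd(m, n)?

min exponent per shared prime: 11 · 19^2 · 23 · 29 = 2648657

2648657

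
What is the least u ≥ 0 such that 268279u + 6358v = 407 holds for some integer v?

Reduce mod 6358: 268279u ≡ 407 (mod 6358). With g = gcd(268279, 6358) = 11 dividing 407, divide through: 24389u ≡ 37 (mod 578).
Since gcd(24389, 578) = 1, u ≡ 37·(24389)⁻¹ ≡ 297 (mod 578). Smallest non-negative: 297.

297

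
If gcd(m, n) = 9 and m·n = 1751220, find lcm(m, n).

gcd·lcm = product, so lcm = 1751220/9 = 194580.

194580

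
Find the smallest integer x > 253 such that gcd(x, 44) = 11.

gcd(x, 44) = 11 forces 11 | x; write x = 11s. Then gcd(11s, 11·4) = 11·gcd(s, 4), so need gcd(s, 4) = 1.
11s > 253 gives s ≥ 24. The least s ≥ 24 coprime to 4 is 25, so x = 11·25 = 275.

275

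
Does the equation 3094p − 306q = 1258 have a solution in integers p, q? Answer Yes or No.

Yes

gcd(3094, 306): 3094 = 10·306 + 34; 306 = 9·34 + 0 → 34
34 divides 1258, so a solution exists.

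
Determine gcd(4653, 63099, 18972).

9

4653 = 3² · 11 · 47; 63099 = 3⁴ · 19 · 41; 18972 = 2² · 3² · 17 · 31
gcd takes min exponent of each prime: 3² = 9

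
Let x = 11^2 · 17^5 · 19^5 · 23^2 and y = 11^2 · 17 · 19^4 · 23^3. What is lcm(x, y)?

max exponent per prime: 11^2 · 17^5 · 19^5 · 23^3 = 5175847716069949501

5175847716069949501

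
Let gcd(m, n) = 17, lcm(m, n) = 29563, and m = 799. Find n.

Using mn = gcd(m,n)·lcm(m,n) = 17·29563 = 502571, we get n = 502571/799 = 629.

629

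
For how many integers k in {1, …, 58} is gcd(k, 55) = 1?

43

55 = 5·11. Inclusion–exclusion on these primes:
58 − ⌊58/5⌋ − ⌊58/11⌋ + ⌊58/55⌋ = 43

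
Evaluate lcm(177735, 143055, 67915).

275666985

lcm(177735, 143055) = 177735·143055/gcd = 25425880425/4335 = 5865255
lcm(5865255, 67915) = 5865255·67915/gcd = 398338793325/1445 = 275666985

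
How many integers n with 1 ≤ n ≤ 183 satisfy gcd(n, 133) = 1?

Prime factors of 133: 7, 19. Count integers ≤ 183 divisible by none of them.
By inclusion–exclusion: 183 − ⌊183/7⌋ − ⌊183/19⌋ + ⌊183/133⌋ = 149.

149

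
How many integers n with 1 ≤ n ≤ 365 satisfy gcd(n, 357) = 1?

Prime factors of 357: 3, 7, 17. Count integers ≤ 365 divisible by none of them.
By inclusion–exclusion: 365 − ⌊365/3⌋ − ⌊365/7⌋ − ⌊365/17⌋ + ⌊365/21⌋ + ⌊365/51⌋ + ⌊365/119⌋ − ⌊365/357⌋ = 197.

197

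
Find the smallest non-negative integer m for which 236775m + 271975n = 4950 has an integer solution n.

448

Reduce mod 271975: 236775m ≡ 4950 (mod 271975). With g = gcd(236775, 271975) = 275 dividing 4950, divide through: 861m ≡ 18 (mod 989).
Since gcd(861, 989) = 1, m ≡ 18·(861)⁻¹ ≡ 448 (mod 989). Smallest non-negative: 448.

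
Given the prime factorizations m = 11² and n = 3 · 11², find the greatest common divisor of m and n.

min exponent per shared prime: 11² = 121

121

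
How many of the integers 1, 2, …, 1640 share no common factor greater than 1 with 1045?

Prime factors of 1045: 5, 11, 19. Count integers ≤ 1640 divisible by none of them.
By inclusion–exclusion: 1640 − ⌊1640/5⌋ − ⌊1640/11⌋ − ⌊1640/19⌋ + ⌊1640/55⌋ + ⌊1640/95⌋ + ⌊1640/209⌋ − ⌊1640/1045⌋ = 1129.

1129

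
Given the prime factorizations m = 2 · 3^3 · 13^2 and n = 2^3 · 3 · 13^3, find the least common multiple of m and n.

474552

max exponent per prime: 2^3 · 3^3 · 13^3 = 474552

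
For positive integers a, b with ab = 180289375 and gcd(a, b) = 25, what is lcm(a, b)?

Since gcd(a,b)·lcm(a,b) = ab, lcm = 180289375/25 = 7211575.

7211575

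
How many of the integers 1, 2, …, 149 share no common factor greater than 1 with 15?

80

Prime factors of 15: 3, 5. Count integers ≤ 149 divisible by none of them.
By inclusion–exclusion: 149 − ⌊149/3⌋ − ⌊149/5⌋ + ⌊149/15⌋ = 80.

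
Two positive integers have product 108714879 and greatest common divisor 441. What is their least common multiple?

246519

For any two positive integers, gcd × lcm equals their product. Hence lcm = 108714879 / 441 = 246519.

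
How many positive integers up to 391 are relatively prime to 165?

190

Prime factors of 165: 3, 5, 11. Count integers ≤ 391 divisible by none of them.
By inclusion–exclusion: 391 − ⌊391/3⌋ − ⌊391/5⌋ − ⌊391/11⌋ + ⌊391/15⌋ + ⌊391/33⌋ + ⌊391/55⌋ − ⌊391/165⌋ = 190.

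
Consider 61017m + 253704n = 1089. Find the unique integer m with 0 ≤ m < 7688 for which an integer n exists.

gcd(61017, 253704) = 33 (Euclid: 253704 = 4·61017 + 9636; 61017 = 6·9636 + 3201; 9636 = 3·3201 + 33; 3201 = 97·33 + 0), and 33 | 1089.
Extended Euclid: 61017·(-79) + 253704·(19) = 33. Scale by 33: m₀ = -2607.
General solution m = m₀ + 7688t; reducing mod 7688 gives m = 5081 (and n = -1222).

5081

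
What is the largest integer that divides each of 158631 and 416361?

363

158631 = 3 · 11² · 19 · 23
416361 = 3 · 11² · 31 · 37
Common: 3 · 11² = 363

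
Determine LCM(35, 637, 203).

lcm(35, 637) = 35·637/gcd = 22295/7 = 3185
lcm(3185, 203) = 3185·203/gcd = 646555/7 = 92365

92365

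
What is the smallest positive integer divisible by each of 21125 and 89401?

gcd first: 89401 = 4·21125 + 4901; 21125 = 4·4901 + 1521; 4901 = 3·1521 + 338; 1521 = 4·338 + 169; 338 = 2·169 + 0 → gcd = 169
lcm = 21125·89401/gcd = 1888596125/169 = 11175125

11175125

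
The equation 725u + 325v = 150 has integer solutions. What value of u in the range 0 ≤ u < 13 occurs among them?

Euclid: 725 = 2·325 + 75; 325 = 4·75 + 25; 75 = 3·25 + 0 → gcd = 25; 150 = 25·6.
Back-substitution yields 725·(-4) + 325·(9) = 25, so one solution is u = -4·6 = -24, v = 9·6 = 54.
Solutions in u differ by 325/25 = 13; the one in [0, 13) is -24 mod 13 = 2.

2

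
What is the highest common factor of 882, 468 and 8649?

9

882 = 2 · 3² · 7²; 468 = 2² · 3² · 13; 8649 = 3² · 31²
gcd takes min exponent of each prime: 3² = 9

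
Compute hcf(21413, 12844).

19

Euclid: 21413 = 1·12844 + 8569; 12844 = 1·8569 + 4275; 8569 = 2·4275 + 19; 4275 = 225·19 + 0. Last nonzero remainder: 19.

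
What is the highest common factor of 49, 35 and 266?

7

49 = 7²; 35 = 5 · 7; 266 = 2 · 7 · 19
gcd takes min exponent of each prime: 7 = 7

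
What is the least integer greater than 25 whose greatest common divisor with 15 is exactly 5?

Multiples of 5 above 25: 5·6, 5·7, … . Need the cofactor coprime to 15/5 = 3.
Checking s = 6, 7, … the first with gcd(s, 3) = 1 is s = 7, giving 35.

35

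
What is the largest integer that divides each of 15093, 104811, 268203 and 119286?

15093 = 3³ · 13 · 43; 104811 = 3 · 7² · 23 · 31; 268203 = 3 · 13² · 23²; 119286 = 2 · 3³ · 47²
gcd takes min exponent of each prime: 3 = 3

3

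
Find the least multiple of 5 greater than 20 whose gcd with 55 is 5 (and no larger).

55 = 5·11. Any a with gcd(a, 55) = 5 is a multiple of 5, say 5s, with s coprime to 11.
Need s > 20/5, so s ≥ 5. First s ≥ 5 with gcd(s, 11) = 1 is s = 5. Thus a = 5·5 = 25.

25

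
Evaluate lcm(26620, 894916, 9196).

26620 = 2² · 5 · 11³; 894916 = 2² · 11² · 43²; 9196 = 2² · 11² · 19
lcm takes max exponent of each prime: 2² · 5 · 11³ · 19 · 43² = 935187220

935187220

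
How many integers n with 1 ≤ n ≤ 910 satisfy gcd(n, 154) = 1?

355

Prime factors of 154: 2, 7, 11. Count integers ≤ 910 divisible by none of them.
By inclusion–exclusion: 910 − ⌊910/2⌋ − ⌊910/7⌋ − ⌊910/11⌋ + ⌊910/14⌋ + ⌊910/22⌋ + ⌊910/77⌋ − ⌊910/154⌋ = 355.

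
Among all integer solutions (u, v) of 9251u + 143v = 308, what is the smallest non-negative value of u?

Euclid: 9251 = 64·143 + 99; 143 = 1·99 + 44; 99 = 2·44 + 11; 44 = 4·11 + 0 → gcd = 11; 308 = 11·28.
Back-substitution yields 9251·(3) + 143·(-194) = 11, so one solution is u = 3·28 = 84, v = -194·28 = -5432.
Solutions in u differ by 143/11 = 13; the one in [0, 13) is 84 mod 13 = 6.

6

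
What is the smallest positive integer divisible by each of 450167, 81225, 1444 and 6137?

450167 = 19² · 29 · 43; 81225 = 3² · 5² · 19²; 1444 = 2² · 19²; 6137 = 17 · 19²
lcm takes max exponent of each prime: 2² · 3² · 5² · 17 · 19² · 29 · 43 = 6887555100

6887555100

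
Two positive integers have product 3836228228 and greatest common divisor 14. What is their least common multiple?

Since gcd(a,b)·lcm(a,b) = ab, lcm = 3836228228/14 = 274016302.

274016302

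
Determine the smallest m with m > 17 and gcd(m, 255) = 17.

Multiples of 17 above 17: 17·2, 17·3, … . Need the cofactor coprime to 255/17 = 15.
Checking s = 2, 3, … the first with gcd(s, 15) = 1 is s = 2, giving 34.

34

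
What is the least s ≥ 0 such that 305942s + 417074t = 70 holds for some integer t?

Euclid: 417074 = 1·305942 + 111132; 305942 = 2·111132 + 83678; 111132 = 1·83678 + 27454; 83678 = 3·27454 + 1316; 27454 = 20·1316 + 1134; 1316 = 1·1134 + 182; 1134 = 6·182 + 42; 182 = 4·42 + 14; 42 = 3·14 + 0 → gcd = 14; 70 = 14·5.
Back-substitution yields 305942·(9191) + 417074·(-6742) = 14, so one solution is s = 9191·5 = 45955, t = -6742·5 = -33710.
Solutions in s differ by 417074/14 = 29791; the one in [0, 29791) is 45955 mod 29791 = 16164.

16164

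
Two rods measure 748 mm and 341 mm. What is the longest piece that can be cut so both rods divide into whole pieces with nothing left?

Euclid: 748 = 2·341 + 66; 341 = 5·66 + 11; 66 = 6·11 + 0. Last nonzero remainder: 11.

11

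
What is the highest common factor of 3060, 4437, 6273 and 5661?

153

gcd(3060, 4437): 4437 = 1·3060 + 1377; 3060 = 2·1377 + 306; 1377 = 4·306 + 153; 306 = 2·153 + 0 → 153
gcd(153, 6273): 6273 = 41·153 + 0 → 153
gcd(153, 5661): 5661 = 37·153 + 0 → 153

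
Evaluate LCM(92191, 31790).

921910

gcd first: 92191 = 2·31790 + 28611; 31790 = 1·28611 + 3179; 28611 = 9·3179 + 0 → gcd = 3179
lcm = 92191·31790/gcd = 2930751890/3179 = 921910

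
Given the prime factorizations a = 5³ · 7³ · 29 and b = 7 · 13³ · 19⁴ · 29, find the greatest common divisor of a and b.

min exponent per shared prime: 7 · 29 = 203

203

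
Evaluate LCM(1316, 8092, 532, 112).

28904624

1316 = 2² · 7 · 47; 8092 = 2² · 7 · 17²; 532 = 2² · 7 · 19; 112 = 2⁴ · 7
lcm takes max exponent of each prime: 2⁴ · 7 · 17² · 19 · 47 = 28904624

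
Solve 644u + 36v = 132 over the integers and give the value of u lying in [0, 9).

3

Reduce mod 36: 644u ≡ 132 (mod 36). With g = gcd(644, 36) = 4 dividing 132, divide through: 161u ≡ 33 (mod 9).
Since gcd(161, 9) = 1, u ≡ 33·(161)⁻¹ ≡ 3 (mod 9). Smallest non-negative: 3.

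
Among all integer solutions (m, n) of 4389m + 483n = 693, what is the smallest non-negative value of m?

5

Euclid: 4389 = 9·483 + 42; 483 = 11·42 + 21; 42 = 2·21 + 0 → gcd = 21; 693 = 21·33.
Back-substitution yields 4389·(-11) + 483·(100) = 21, so one solution is m = -11·33 = -363, n = 100·33 = 3300.
Solutions in m differ by 483/21 = 23; the one in [0, 23) is -363 mod 23 = 5.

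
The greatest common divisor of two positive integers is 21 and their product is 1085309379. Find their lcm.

51681399

Since gcd(u,v)·lcm(u,v) = uv, lcm = 1085309379/21 = 51681399.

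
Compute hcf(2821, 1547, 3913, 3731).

91

2821 = 7 · 13 · 31; 1547 = 7 · 13 · 17; 3913 = 7 · 13 · 43; 3731 = 7 · 13 · 41
gcd takes min exponent of each prime: 7 · 13 = 91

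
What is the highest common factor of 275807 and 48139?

7

275807 = 7 · 31² · 41
48139 = 7 · 13 · 23²
Common: 7 = 7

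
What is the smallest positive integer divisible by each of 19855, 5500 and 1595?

19855 = 5 · 11 · 19²; 5500 = 2² · 5³ · 11; 1595 = 5 · 11 · 29
lcm takes max exponent of each prime: 2² · 5³ · 11 · 19² · 29 = 57579500

57579500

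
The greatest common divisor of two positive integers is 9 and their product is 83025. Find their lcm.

9225

Since gcd(a,b)·lcm(a,b) = ab, lcm = 83025/9 = 9225.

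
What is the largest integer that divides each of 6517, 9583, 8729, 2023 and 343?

gcd(6517, 9583): 9583 = 1·6517 + 3066; 6517 = 2·3066 + 385; 3066 = 7·385 + 371; 385 = 1·371 + 14; 371 = 26·14 + 7; 14 = 2·7 + 0 → 7
gcd(7, 8729): 8729 = 1247·7 + 0 → 7
gcd(7, 2023): 2023 = 289·7 + 0 → 7
gcd(7, 343): 343 = 49·7 + 0 → 7

7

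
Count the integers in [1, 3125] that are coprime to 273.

Prime factors of 273: 3, 7, 13. Count integers ≤ 3125 divisible by none of them.
By inclusion–exclusion: 3125 − ⌊3125/3⌋ − ⌊3125/7⌋ − ⌊3125/13⌋ + ⌊3125/21⌋ + ⌊3125/39⌋ + ⌊3125/91⌋ − ⌊3125/273⌋ = 1649.

1649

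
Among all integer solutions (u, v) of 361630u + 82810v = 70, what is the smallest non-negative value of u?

gcd(361630, 82810) = 10 (Euclid: 361630 = 4·82810 + 30390; 82810 = 2·30390 + 22030; 30390 = 1·22030 + 8360; 22030 = 2·8360 + 5310; 8360 = 1·5310 + 3050; 5310 = 1·3050 + 2260; 3050 = 1·2260 + 790; 2260 = 2·790 + 680; 790 = 1·680 + 110; 680 = 6·110 + 20; 110 = 5·20 + 10; 20 = 2·10 + 0), and 10 | 70.
Extended Euclid: 361630·(3774) + 82810·(-16481) = 10. Scale by 7: u₀ = 26418.
General solution u = u₀ + 8281t; reducing mod 8281 gives u = 1575 (and v = -6878).

1575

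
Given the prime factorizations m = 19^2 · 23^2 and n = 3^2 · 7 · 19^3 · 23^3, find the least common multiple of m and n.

5257567539

max exponent per prime: 3^2 · 7 · 19^3 · 23^3 = 5257567539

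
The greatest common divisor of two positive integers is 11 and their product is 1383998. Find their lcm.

125818

gcd·lcm = product, so lcm = 1383998/11 = 125818.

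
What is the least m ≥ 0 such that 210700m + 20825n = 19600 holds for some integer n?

8

Euclid: 210700 = 10·20825 + 2450; 20825 = 8·2450 + 1225; 2450 = 2·1225 + 0 → gcd = 1225; 19600 = 1225·16.
Back-substitution yields 210700·(-8) + 20825·(81) = 1225, so one solution is m = -8·16 = -128, n = 81·16 = 1296.
Solutions in m differ by 20825/1225 = 17; the one in [0, 17) is -128 mod 17 = 8.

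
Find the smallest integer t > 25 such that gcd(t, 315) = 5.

gcd(t, 315) = 5 forces 5 | t; write t = 5s. Then gcd(5s, 5·63) = 5·gcd(s, 63), so need gcd(s, 63) = 1.
5s > 25 gives s ≥ 6. The least s ≥ 6 coprime to 63 is 8, so t = 5·8 = 40.

40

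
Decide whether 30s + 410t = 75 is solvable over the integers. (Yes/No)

No

gcd(30, 410): 410 = 13·30 + 20; 30 = 1·20 + 10; 20 = 2·10 + 0 → 10
10 does not divide 75, so a solution does not exist.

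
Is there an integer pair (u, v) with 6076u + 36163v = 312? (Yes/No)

gcd(6076, 36163): 36163 = 5·6076 + 5783; 6076 = 1·5783 + 293; 5783 = 19·293 + 216; 293 = 1·216 + 77; 216 = 2·77 + 62; 77 = 1·62 + 15; 62 = 4·15 + 2; 15 = 7·2 + 1; 2 = 2·1 + 0 → 1
1 divides 312, so a solution exists.

Yes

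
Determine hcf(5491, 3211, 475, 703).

gcd(5491, 3211): 5491 = 1·3211 + 2280; 3211 = 1·2280 + 931; 2280 = 2·931 + 418; 931 = 2·418 + 95; 418 = 4·95 + 38; 95 = 2·38 + 19; 38 = 2·19 + 0 → 19
gcd(19, 475): 475 = 25·19 + 0 → 19
gcd(19, 703): 703 = 37·19 + 0 → 19

19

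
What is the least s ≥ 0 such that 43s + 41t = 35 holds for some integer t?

Reduce mod 41: 43s ≡ 35 (mod 41). With g = gcd(43, 41) = 1 dividing 35, divide through: 43s ≡ 35 (mod 41).
Since gcd(43, 41) = 1, s ≡ 35·(43)⁻¹ ≡ 38 (mod 41). Smallest non-negative: 38.

38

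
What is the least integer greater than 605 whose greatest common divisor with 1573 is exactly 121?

726

gcd(m, 1573) = 121 forces 121 | m; write m = 121s. Then gcd(121s, 121·13) = 121·gcd(s, 13), so need gcd(s, 13) = 1.
121s > 605 gives s ≥ 6. The least s ≥ 6 coprime to 13 is 6, so m = 121·6 = 726.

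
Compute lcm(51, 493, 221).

19227

51 = 3 · 17; 493 = 17 · 29; 221 = 13 · 17
lcm takes max exponent of each prime: 3 · 13 · 17 · 29 = 19227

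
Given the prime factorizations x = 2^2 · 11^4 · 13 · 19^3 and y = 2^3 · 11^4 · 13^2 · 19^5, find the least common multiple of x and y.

49013468500568

max exponent per prime: 2^3 · 11^4 · 13^2 · 19^5 = 49013468500568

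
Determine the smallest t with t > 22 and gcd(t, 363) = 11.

44

363 = 11·33. Any t with gcd(t, 363) = 11 is a multiple of 11, say 11s, with s coprime to 33.
Need s > 22/11, so s ≥ 3. First s ≥ 3 with gcd(s, 33) = 1 is s = 4. Thus t = 11·4 = 44.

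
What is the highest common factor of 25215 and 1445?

5

25215 = 3 · 5 · 41²
1445 = 5 · 17²
Common: 5 = 5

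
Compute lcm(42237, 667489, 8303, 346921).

42237 = 3² · 13 · 19²; 667489 = 19² · 43²; 8303 = 19² · 23; 346921 = 19² · 31²
lcm takes max exponent of each prime: 3² · 13 · 19² · 23 · 31² · 43² = 1726160595939

1726160595939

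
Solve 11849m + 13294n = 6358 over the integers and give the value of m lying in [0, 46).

Euclid: 13294 = 1·11849 + 1445; 11849 = 8·1445 + 289; 1445 = 5·289 + 0 → gcd = 289; 6358 = 289·22.
Back-substitution yields 11849·(9) + 13294·(-8) = 289, so one solution is m = 9·22 = 198, n = -8·22 = -176.
Solutions in m differ by 13294/289 = 46; the one in [0, 46) is 198 mod 46 = 14.

14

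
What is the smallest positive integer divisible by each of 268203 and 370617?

196056393

gcd first: 370617 = 1·268203 + 102414; 268203 = 2·102414 + 63375; 102414 = 1·63375 + 39039; 63375 = 1·39039 + 24336; 39039 = 1·24336 + 14703; 24336 = 1·14703 + 9633; 14703 = 1·9633 + 5070; 9633 = 1·5070 + 4563; 5070 = 1·4563 + 507; 4563 = 9·507 + 0 → gcd = 507
lcm = 268203·370617/gcd = 99400591251/507 = 196056393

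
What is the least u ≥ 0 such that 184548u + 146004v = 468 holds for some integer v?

Euclid: 184548 = 1·146004 + 38544; 146004 = 3·38544 + 30372; 38544 = 1·30372 + 8172; 30372 = 3·8172 + 5856; 8172 = 1·5856 + 2316; 5856 = 2·2316 + 1224; 2316 = 1·1224 + 1092; 1224 = 1·1092 + 132; 1092 = 8·132 + 36; 132 = 3·36 + 24; 36 = 1·24 + 12; 24 = 2·12 + 0 → gcd = 12; 468 = 12·39.
Back-substitution yields 184548·(4413) + 146004·(-5578) = 12, so one solution is u = 4413·39 = 172107, v = -5578·39 = -217542.
Solutions in u differ by 146004/12 = 12167; the one in [0, 12167) is 172107 mod 12167 = 1769.

1769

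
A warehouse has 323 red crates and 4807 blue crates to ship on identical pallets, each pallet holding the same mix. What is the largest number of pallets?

19

323 = 17 · 19
4807 = 11 · 19 · 23
Common: 19 = 19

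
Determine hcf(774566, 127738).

26

Euclid: 774566 = 6·127738 + 8138; 127738 = 15·8138 + 5668; 8138 = 1·5668 + 2470; 5668 = 2·2470 + 728; 2470 = 3·728 + 286; 728 = 2·286 + 156; 286 = 1·156 + 130; 156 = 1·130 + 26; 130 = 5·26 + 0. Last nonzero remainder: 26.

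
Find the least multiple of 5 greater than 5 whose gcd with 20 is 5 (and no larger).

20 = 5·4. Any t with gcd(t, 20) = 5 is a multiple of 5, say 5s, with s coprime to 4.
Need s > 5/5, so s ≥ 2. First s ≥ 2 with gcd(s, 4) = 1 is s = 3. Thus t = 5·3 = 15.

15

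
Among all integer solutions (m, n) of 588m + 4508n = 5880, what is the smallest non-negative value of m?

10

Reduce mod 4508: 588m ≡ 5880 (mod 4508). With g = gcd(588, 4508) = 196 dividing 5880, divide through: 3m ≡ 30 (mod 23).
Since gcd(3, 23) = 1, m ≡ 30·(3)⁻¹ ≡ 10 (mod 23). Smallest non-negative: 10.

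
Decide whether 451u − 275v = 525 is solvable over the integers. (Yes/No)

gcd(451, 275): 451 = 1·275 + 176; 275 = 1·176 + 99; 176 = 1·99 + 77; 99 = 1·77 + 22; 77 = 3·22 + 11; 22 = 2·11 + 0 → 11
11 does not divide 525, so a solution does not exist.

No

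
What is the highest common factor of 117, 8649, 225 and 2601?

117 = 3² · 13; 8649 = 3² · 31²; 225 = 3² · 5²; 2601 = 3² · 17²
gcd takes min exponent of each prime: 3² = 9

9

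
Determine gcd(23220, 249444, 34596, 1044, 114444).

36

23220 = 2² · 3³ · 5 · 43; 249444 = 2² · 3² · 13² · 41; 34596 = 2² · 3² · 31²; 1044 = 2² · 3² · 29; 114444 = 2² · 3² · 11 · 17²
gcd takes min exponent of each prime: 2² · 3² = 36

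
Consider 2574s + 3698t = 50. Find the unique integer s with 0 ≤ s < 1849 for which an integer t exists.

Reduce mod 3698: 2574s ≡ 50 (mod 3698). With g = gcd(2574, 3698) = 2 dividing 50, divide through: 1287s ≡ 25 (mod 1849).
Since gcd(1287, 1849) = 1, s ≡ 25·(1287)⁻¹ ≡ 1339 (mod 1849). Smallest non-negative: 1339.

1339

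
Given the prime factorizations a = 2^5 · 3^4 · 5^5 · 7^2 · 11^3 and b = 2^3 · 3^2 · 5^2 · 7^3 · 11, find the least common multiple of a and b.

max exponent per prime: 2^5 · 3^4 · 5^5 · 7^3 · 11^3 = 3697917300000

3697917300000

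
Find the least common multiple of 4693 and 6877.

4693 = 13 · 19²; 6877 = 13 · 23²
max exponents: 13 · 19² · 23² = 2482597

2482597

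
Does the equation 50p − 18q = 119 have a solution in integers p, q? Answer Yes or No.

By Bézout, 50p − 18q = 119 has integer solutions iff gcd(50, 18) | 119.
Euclid: 50 = 2·18 + 14; 18 = 1·14 + 4; 14 = 3·4 + 2; 4 = 2·2 + 0. gcd = 2; 119 mod 2 = 1. No.

No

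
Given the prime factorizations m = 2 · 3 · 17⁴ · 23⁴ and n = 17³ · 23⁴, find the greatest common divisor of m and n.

min exponent per shared prime: 17³ · 23⁴ = 1374858833

1374858833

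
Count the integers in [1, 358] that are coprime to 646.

646 = 2·17·19. Inclusion–exclusion on these primes:
358 − ⌊358/2⌋ − ⌊358/17⌋ − ⌊358/19⌋ + ⌊358/34⌋ + ⌊358/38⌋ + ⌊358/323⌋ − ⌊358/646⌋ = 160

160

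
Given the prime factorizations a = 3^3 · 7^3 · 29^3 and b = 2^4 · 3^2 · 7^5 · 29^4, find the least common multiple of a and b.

5135301403344

max exponent per prime: 2^4 · 3^3 · 7^5 · 29^4 = 5135301403344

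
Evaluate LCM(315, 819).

4095

gcd first: 819 = 2·315 + 189; 315 = 1·189 + 126; 189 = 1·126 + 63; 126 = 2·63 + 0 → gcd = 63
lcm = 315·819/gcd = 257985/63 = 4095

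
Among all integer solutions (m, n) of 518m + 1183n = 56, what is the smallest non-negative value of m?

128

Euclid: 1183 = 2·518 + 147; 518 = 3·147 + 77; 147 = 1·77 + 70; 77 = 1·70 + 7; 70 = 10·7 + 0 → gcd = 7; 56 = 7·8.
Back-substitution yields 518·(16) + 1183·(-7) = 7, so one solution is m = 16·8 = 128, n = -7·8 = -56.
Solutions in m differ by 1183/7 = 169; the one in [0, 169) is 128 mod 169 = 128.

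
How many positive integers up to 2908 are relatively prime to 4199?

4199 = 13·17·19. Inclusion–exclusion on these primes:
2908 − ⌊2908/13⌋ − ⌊2908/17⌋ − ⌊2908/19⌋ + ⌊2908/221⌋ + ⌊2908/247⌋ + ⌊2908/323⌋ − ⌊2908/4199⌋ = 2394

2394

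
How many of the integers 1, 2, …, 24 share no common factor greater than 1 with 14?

14 = 2·7. Inclusion–exclusion on these primes:
24 − ⌊24/2⌋ − ⌊24/7⌋ + ⌊24/14⌋ = 10

10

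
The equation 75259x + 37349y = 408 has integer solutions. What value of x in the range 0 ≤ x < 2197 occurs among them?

1998

gcd(75259, 37349) = 17 (Euclid: 75259 = 2·37349 + 561; 37349 = 66·561 + 323; 561 = 1·323 + 238; 323 = 1·238 + 85; 238 = 2·85 + 68; 85 = 1·68 + 17; 68 = 4·17 + 0), and 17 | 408.
Extended Euclid: 75259·(-466) + 37349·(939) = 17. Scale by 24: x₀ = -11184.
General solution x = x₀ + 2197t; reducing mod 2197 gives x = 1998 (and y = -4026).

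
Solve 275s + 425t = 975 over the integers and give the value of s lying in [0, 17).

Euclid: 425 = 1·275 + 150; 275 = 1·150 + 125; 150 = 1·125 + 25; 125 = 5·25 + 0 → gcd = 25; 975 = 25·39.
Back-substitution yields 275·(-3) + 425·(2) = 25, so one solution is s = -3·39 = -117, t = 2·39 = 78.
Solutions in s differ by 425/25 = 17; the one in [0, 17) is -117 mod 17 = 2.

2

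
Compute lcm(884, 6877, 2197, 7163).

43545796684

884 = 2² · 13 · 17; 6877 = 13 · 23²; 2197 = 13³; 7163 = 13 · 19 · 29
lcm takes max exponent of each prime: 2² · 13³ · 17 · 19 · 23² · 29 = 43545796684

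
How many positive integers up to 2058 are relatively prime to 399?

1114

Prime factors of 399: 3, 7, 19. Count integers ≤ 2058 divisible by none of them.
By inclusion–exclusion: 2058 − ⌊2058/3⌋ − ⌊2058/7⌋ − ⌊2058/19⌋ + ⌊2058/21⌋ + ⌊2058/57⌋ + ⌊2058/133⌋ − ⌊2058/399⌋ = 1114.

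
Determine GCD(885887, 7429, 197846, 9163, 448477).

17

885887 = 17 · 31 · 41²; 7429 = 17 · 19 · 23; 197846 = 2 · 11 · 17 · 23²; 9163 = 7² · 11 · 17; 448477 = 17 · 23 · 31 · 37
gcd takes min exponent of each prime: 17 = 17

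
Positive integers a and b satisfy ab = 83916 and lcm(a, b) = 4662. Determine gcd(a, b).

gcd·lcm = product, so gcd = 83916/4662 = 18.

18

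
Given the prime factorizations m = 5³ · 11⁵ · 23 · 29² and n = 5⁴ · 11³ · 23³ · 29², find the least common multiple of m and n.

max exponent per prime: 5⁴ · 11⁵ · 23³ · 29² = 1029966138623125

1029966138623125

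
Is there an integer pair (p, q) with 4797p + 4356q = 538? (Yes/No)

No

gcd(4797, 4356): 4797 = 1·4356 + 441; 4356 = 9·441 + 387; 441 = 1·387 + 54; 387 = 7·54 + 9; 54 = 6·9 + 0 → 9
9 does not divide 538, so a solution does not exist.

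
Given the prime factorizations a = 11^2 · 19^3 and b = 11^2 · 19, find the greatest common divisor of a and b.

min exponent per shared prime: 11^2 · 19 = 2299

2299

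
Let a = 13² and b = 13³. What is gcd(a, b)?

169

min exponent per shared prime: 13² = 169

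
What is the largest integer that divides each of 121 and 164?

Euclid: 164 = 1·121 + 43; 121 = 2·43 + 35; 43 = 1·35 + 8; 35 = 4·8 + 3; 8 = 2·3 + 2; 3 = 1·2 + 1; 2 = 2·1 + 0. Last nonzero remainder: 1.

1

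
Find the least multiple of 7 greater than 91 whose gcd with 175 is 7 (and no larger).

Multiples of 7 above 91: 7·14, 7·15, … . Need the cofactor coprime to 175/7 = 25.
Checking s = 14, 15, … the first with gcd(s, 25) = 1 is s = 14, giving 98.

98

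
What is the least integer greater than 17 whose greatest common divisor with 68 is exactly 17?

Multiples of 17 above 17: 17·2, 17·3, … . Need the cofactor coprime to 68/17 = 4.
Checking s = 2, 3, … the first with gcd(s, 4) = 1 is s = 3, giving 51.

51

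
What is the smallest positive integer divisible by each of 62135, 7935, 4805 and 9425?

62135 = 5 · 17² · 43; 7935 = 3 · 5 · 23²; 4805 = 5 · 31²; 9425 = 5² · 13 · 29
lcm takes max exponent of each prime: 3 · 5² · 13 · 17² · 23² · 29 · 31² · 43 = 178627356693825

178627356693825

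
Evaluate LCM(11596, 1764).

gcd first: 11596 = 6·1764 + 1012; 1764 = 1·1012 + 752; 1012 = 1·752 + 260; 752 = 2·260 + 232; 260 = 1·232 + 28; 232 = 8·28 + 8; 28 = 3·8 + 4; 8 = 2·4 + 0 → gcd = 4
lcm = 11596·1764/gcd = 20455344/4 = 5113836

5113836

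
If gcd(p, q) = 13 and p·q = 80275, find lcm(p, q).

gcd·lcm = product, so lcm = 80275/13 = 6175.

6175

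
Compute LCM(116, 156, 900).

116 = 2² · 29; 156 = 2² · 3 · 13; 900 = 2² · 3² · 5²
lcm takes max exponent of each prime: 2² · 3² · 5² · 13 · 29 = 339300

339300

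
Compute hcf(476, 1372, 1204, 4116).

28

476 = 2² · 7 · 17; 1372 = 2² · 7³; 1204 = 2² · 7 · 43; 4116 = 2² · 3 · 7³
gcd takes min exponent of each prime: 2² · 7 = 28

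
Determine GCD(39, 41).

1

Euclid: 41 = 1·39 + 2; 39 = 19·2 + 1; 2 = 2·1 + 0. Last nonzero remainder: 1.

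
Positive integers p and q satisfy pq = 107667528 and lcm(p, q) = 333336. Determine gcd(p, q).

323

From gcd × lcm = pq: gcd = 107667528 / 333336 = 323.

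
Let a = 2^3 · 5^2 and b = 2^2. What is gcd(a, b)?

min exponent per shared prime: 2^2 = 4

4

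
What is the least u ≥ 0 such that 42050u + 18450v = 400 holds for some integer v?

344

gcd(42050, 18450) = 50 (Euclid: 42050 = 2·18450 + 5150; 18450 = 3·5150 + 3000; 5150 = 1·3000 + 2150; 3000 = 1·2150 + 850; 2150 = 2·850 + 450; 850 = 1·450 + 400; 450 = 1·400 + 50; 400 = 8·50 + 0), and 50 | 400.
Extended Euclid: 42050·(43) + 18450·(-98) = 50. Scale by 8: u₀ = 344.
General solution u = u₀ + 369t; reducing mod 369 gives u = 344 (and v = -784).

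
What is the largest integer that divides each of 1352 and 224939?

169

1352 = 2³ · 13²
224939 = 11³ · 13²
Common: 13² = 169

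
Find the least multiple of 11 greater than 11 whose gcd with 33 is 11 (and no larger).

22

gcd(k, 33) = 11 forces 11 | k; write k = 11s. Then gcd(11s, 11·3) = 11·gcd(s, 3), so need gcd(s, 3) = 1.
11s > 11 gives s ≥ 2. The least s ≥ 2 coprime to 3 is 2, so k = 11·2 = 22.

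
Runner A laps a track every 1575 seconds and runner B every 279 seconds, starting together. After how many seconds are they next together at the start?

1575 = 3² · 5² · 7; 279 = 3² · 31
max exponents: 3² · 5² · 7 · 31 = 48825

48825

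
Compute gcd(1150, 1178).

2

Euclid: 1178 = 1·1150 + 28; 1150 = 41·28 + 2; 28 = 14·2 + 0. Last nonzero remainder: 2.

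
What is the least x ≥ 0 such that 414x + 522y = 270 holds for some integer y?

Euclid: 522 = 1·414 + 108; 414 = 3·108 + 90; 108 = 1·90 + 18; 90 = 5·18 + 0 → gcd = 18; 270 = 18·15.
Back-substitution yields 414·(-5) + 522·(4) = 18, so one solution is x = -5·15 = -75, y = 4·15 = 60.
Solutions in x differ by 522/18 = 29; the one in [0, 29) is -75 mod 29 = 12.

12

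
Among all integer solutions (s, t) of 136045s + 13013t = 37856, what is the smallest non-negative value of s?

2

gcd(136045, 13013) = 1183 (Euclid: 136045 = 10·13013 + 5915; 13013 = 2·5915 + 1183; 5915 = 5·1183 + 0), and 1183 | 37856.
Extended Euclid: 136045·(-2) + 13013·(21) = 1183. Scale by 32: s₀ = -64.
General solution s = s₀ + 11k; reducing mod 11 gives s = 2 (and t = -18).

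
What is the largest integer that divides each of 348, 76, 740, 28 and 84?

4

gcd(348, 76): 348 = 4·76 + 44; 76 = 1·44 + 32; 44 = 1·32 + 12; 32 = 2·12 + 8; 12 = 1·8 + 4; 8 = 2·4 + 0 → 4
gcd(4, 740): 740 = 185·4 + 0 → 4
gcd(4, 28): 28 = 7·4 + 0 → 4
gcd(4, 84): 84 = 21·4 + 0 → 4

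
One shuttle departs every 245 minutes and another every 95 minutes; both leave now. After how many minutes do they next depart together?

4655

gcd first: 245 = 2·95 + 55; 95 = 1·55 + 40; 55 = 1·40 + 15; 40 = 2·15 + 10; 15 = 1·10 + 5; 10 = 2·5 + 0 → gcd = 5
lcm = 245·95/gcd = 23275/5 = 4655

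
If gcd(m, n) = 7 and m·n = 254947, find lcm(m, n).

gcd·lcm = product, so lcm = 254947/7 = 36421.

36421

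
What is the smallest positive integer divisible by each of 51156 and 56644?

14784084

gcd first: 56644 = 1·51156 + 5488; 51156 = 9·5488 + 1764; 5488 = 3·1764 + 196; 1764 = 9·196 + 0 → gcd = 196
lcm = 51156·56644/gcd = 2897680464/196 = 14784084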